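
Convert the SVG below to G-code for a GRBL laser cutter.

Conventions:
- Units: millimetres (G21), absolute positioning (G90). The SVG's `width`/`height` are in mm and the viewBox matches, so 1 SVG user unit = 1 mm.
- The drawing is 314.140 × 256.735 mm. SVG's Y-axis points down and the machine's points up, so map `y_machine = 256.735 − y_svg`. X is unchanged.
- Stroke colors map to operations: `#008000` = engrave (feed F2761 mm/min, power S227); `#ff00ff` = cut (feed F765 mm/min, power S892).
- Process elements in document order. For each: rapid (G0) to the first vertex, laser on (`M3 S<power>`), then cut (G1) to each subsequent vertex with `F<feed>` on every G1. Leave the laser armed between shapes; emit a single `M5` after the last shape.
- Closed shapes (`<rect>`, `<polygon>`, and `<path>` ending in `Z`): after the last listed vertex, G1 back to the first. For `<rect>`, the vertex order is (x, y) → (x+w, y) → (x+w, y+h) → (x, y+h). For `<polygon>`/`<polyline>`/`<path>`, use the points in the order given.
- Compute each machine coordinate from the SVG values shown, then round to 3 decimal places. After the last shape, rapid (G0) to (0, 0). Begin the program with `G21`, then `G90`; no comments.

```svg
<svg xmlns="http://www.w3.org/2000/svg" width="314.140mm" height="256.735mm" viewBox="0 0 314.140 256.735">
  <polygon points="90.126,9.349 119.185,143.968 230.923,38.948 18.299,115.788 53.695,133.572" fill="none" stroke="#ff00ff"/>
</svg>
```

G21
G90
G0 X90.126 Y247.386
M3 S892
G1 X119.185 Y112.767 F765
G1 X230.923 Y217.787 F765
G1 X18.299 Y140.947 F765
G1 X53.695 Y123.163 F765
G1 X90.126 Y247.386 F765
M5
G0 X0.000 Y0.000

1 u = 1 mm; y_m = 256.735 − y.

[1] `<polygon>` closed polygon, #ff00ff→cut S892 F765: (90.126,247.386) → (119.185,112.767) → (230.923,217.787) → (18.299,140.947) → (53.695,123.163) → (90.126,247.386) (closed)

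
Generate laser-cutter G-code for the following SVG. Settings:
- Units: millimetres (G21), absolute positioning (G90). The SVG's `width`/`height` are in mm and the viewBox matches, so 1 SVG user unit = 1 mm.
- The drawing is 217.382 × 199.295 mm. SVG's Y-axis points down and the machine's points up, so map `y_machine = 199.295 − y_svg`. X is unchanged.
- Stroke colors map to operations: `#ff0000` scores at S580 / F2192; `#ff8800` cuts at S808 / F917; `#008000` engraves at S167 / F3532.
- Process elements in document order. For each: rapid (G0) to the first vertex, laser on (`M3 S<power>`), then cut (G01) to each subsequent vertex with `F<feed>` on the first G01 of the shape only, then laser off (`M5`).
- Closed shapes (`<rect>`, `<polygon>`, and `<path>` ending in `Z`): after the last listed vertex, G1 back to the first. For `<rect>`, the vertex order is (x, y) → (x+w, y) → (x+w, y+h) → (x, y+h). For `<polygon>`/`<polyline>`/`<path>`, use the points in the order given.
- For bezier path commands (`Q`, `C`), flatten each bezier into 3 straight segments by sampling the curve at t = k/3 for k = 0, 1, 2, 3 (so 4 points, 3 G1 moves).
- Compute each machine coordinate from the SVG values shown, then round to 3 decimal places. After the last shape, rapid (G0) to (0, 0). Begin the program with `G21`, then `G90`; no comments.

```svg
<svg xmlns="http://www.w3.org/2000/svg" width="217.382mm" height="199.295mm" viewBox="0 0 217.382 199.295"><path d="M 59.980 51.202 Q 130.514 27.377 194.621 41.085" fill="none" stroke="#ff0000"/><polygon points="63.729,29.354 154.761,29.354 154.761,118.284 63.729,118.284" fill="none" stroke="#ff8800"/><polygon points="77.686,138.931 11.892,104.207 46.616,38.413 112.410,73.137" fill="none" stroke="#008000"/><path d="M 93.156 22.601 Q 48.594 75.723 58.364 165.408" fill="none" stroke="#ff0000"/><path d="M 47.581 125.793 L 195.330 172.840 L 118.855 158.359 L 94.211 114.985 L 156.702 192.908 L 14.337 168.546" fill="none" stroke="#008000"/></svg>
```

1 u = 1 mm; y_m = 199.295 − y.

[1] `<path>` quadratic bezier, #ff0000→score S580 F2192: (59.980,148.093) → (106.289,159.806) → (151.169,163.178) → (194.621,158.210)

[2] `<polygon>` rectangle, #ff8800→cut S808 F917: (63.729,169.941) → (154.761,169.941) → (154.761,81.011) → (63.729,81.011) → (63.729,169.941) (closed)

[3] `<polygon>` regular polygon, #008000→engrave S167 F3532: (77.686,60.364) → (11.892,95.088) → (46.616,160.882) → (112.410,126.158) → (77.686,60.364) (closed)

[4] `<path>` quadratic bezier, #ff0000→score S580 F2192: (93.156,176.694) → (69.485,137.217) → (57.888,89.614) → (58.364,33.887)

[5] `<path>` open polyline, #008000→engrave S167 F3532: (47.581,73.502) → (195.330,26.455) → (118.855,40.936) → (94.211,84.310) → (156.702,6.387) → (14.337,30.749)

G21
G90
G0 X59.980 Y148.093
M3 S580
G01 X106.289 Y159.806 F2192
G01 X151.169 Y163.178
G01 X194.621 Y158.210
M5
G0 X63.729 Y169.941
M3 S808
G01 X154.761 Y169.941 F917
G01 X154.761 Y81.011
G01 X63.729 Y81.011
G01 X63.729 Y169.941
M5
G0 X77.686 Y60.364
M3 S167
G01 X11.892 Y95.088 F3532
G01 X46.616 Y160.882
G01 X112.410 Y126.158
G01 X77.686 Y60.364
M5
G0 X93.156 Y176.694
M3 S580
G01 X69.485 Y137.217 F2192
G01 X57.888 Y89.614
G01 X58.364 Y33.887
M5
G0 X47.581 Y73.502
M3 S167
G01 X195.330 Y26.455 F3532
G01 X118.855 Y40.936
G01 X94.211 Y84.310
G01 X156.702 Y6.387
G01 X14.337 Y30.749
M5
G0 X0.000 Y0.000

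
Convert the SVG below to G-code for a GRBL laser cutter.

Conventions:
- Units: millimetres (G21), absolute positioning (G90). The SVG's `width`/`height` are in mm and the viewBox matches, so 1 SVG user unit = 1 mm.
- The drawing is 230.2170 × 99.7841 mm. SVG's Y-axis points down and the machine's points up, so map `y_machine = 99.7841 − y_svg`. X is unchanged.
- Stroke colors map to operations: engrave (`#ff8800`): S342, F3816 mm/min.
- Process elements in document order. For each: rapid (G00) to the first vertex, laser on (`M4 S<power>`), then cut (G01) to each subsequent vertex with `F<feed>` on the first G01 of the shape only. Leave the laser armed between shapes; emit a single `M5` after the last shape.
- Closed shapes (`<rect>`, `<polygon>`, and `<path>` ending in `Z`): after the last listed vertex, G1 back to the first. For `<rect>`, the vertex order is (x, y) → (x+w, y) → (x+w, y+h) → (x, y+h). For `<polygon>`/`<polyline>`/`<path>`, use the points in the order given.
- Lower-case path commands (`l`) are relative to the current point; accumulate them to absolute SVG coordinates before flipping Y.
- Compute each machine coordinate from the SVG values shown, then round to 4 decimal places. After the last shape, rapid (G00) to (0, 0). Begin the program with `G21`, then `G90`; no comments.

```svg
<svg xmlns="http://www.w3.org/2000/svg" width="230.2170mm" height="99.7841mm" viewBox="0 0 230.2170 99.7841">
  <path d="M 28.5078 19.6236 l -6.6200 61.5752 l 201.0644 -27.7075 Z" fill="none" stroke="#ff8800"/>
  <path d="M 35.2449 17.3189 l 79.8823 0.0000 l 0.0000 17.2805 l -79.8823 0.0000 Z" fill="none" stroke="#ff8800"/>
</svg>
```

1 u = 1 mm; y_m = 99.7841 − y.

[1] `<path>` closed polygon, #ff8800→engrave S342 F3816: (28.5078,80.1605) → (21.8878,18.5853) → (222.9522,46.2928) → (28.5078,80.1605) (closed)

[2] `<path>` rectangle, #ff8800→engrave S342 F3816: (35.2449,82.4652) → (115.1272,82.4652) → (115.1272,65.1847) → (35.2449,65.1847) → (35.2449,82.4652) (closed)

G21
G90
G00 X28.5078 Y80.1605
M4 S342
G01 X21.8878 Y18.5853 F3816
G01 X222.9522 Y46.2928
G01 X28.5078 Y80.1605
G00 X35.2449 Y82.4652
M4 S342
G01 X115.1272 Y82.4652 F3816
G01 X115.1272 Y65.1847
G01 X35.2449 Y65.1847
G01 X35.2449 Y82.4652
M5
G00 X0.0000 Y0.0000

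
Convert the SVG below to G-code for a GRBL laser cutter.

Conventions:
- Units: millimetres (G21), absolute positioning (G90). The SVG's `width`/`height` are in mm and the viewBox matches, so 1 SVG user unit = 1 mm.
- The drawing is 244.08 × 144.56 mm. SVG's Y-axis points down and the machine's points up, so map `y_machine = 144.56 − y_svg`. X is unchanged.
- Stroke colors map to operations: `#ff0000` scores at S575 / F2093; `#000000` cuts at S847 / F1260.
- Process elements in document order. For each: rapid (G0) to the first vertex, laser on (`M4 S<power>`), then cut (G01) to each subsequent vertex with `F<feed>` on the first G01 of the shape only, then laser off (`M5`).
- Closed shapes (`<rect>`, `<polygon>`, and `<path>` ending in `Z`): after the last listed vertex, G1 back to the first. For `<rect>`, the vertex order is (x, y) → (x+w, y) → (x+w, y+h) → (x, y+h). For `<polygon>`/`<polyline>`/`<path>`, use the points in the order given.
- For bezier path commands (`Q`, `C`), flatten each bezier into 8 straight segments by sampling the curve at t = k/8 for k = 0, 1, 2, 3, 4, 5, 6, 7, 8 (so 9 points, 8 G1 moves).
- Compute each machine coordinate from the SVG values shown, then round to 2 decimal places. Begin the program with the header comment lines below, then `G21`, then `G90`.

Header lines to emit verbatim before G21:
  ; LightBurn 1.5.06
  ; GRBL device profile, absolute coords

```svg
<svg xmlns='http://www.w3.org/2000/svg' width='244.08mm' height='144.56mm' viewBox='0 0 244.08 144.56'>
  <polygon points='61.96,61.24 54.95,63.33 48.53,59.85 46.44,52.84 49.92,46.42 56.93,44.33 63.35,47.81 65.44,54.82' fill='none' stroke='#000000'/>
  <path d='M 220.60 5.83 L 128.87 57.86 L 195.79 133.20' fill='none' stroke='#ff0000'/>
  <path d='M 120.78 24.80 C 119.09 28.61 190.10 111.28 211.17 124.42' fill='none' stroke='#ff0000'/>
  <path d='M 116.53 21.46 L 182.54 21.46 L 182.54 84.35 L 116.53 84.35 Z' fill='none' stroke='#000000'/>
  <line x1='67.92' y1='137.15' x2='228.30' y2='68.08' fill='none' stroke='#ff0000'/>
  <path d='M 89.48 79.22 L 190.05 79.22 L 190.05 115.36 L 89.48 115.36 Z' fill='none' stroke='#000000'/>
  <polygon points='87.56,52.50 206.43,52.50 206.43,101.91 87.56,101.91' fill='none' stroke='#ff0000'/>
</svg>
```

viewBox `0 0 244.08 144.56` with mm width/height → 1 unit = 1 mm. Flip: y_m = 144.56 − y_svg.

**Shape 1** — `<polygon>` regular polygon, stroke `#000000` → cut (S847, F1260). Machine vertices: (61.96,83.32) → (54.95,81.23) → (48.53,84.71) → (46.44,91.72) → (49.92,98.14) → (56.93,100.23) → (63.35,96.75) → (65.44,89.74) → (61.96,83.32). Closed: final G1 returns to the first vertex.

**Shape 2** — `<path>` open polyline, stroke `#ff0000` → score (S575, F2093). Machine vertices: (220.60,138.73) → (128.87,86.70) → (195.79,11.36). Open path.

**Shape 3** — `<path>` cubic bezier, stroke `#ff0000` → score (S575, F2093). Control points (SVG): P0=(120.78,24.80), P1=(119.09,28.61), P2=(190.10,111.28), P3=(211.17,124.42); sampled at t=k/8. Machine vertices: (120.78,119.76) → (123.31,114.92) → (131.23,104.43) → (143.08,90.03) → (157.44,73.45) → (172.87,56.43) → (187.92,40.71) → (201.17,28.04) → (211.17,20.14). Open path.

**Shape 4** — `<path>` rectangle, stroke `#000000` → cut (S847, F1260). Machine vertices: (116.53,123.10) → (182.54,123.10) → (182.54,60.21) → (116.53,60.21) → (116.53,123.10). Closed: final G1 returns to the first vertex.

**Shape 5** — `<line>` line segment, stroke `#ff0000` → score (S575, F2093). Machine vertices: (67.92,7.41) → (228.30,76.48). Open path.

**Shape 6** — `<path>` rectangle, stroke `#000000` → cut (S847, F1260). Machine vertices: (89.48,65.34) → (190.05,65.34) → (190.05,29.20) → (89.48,29.20) → (89.48,65.34). Closed: final G1 returns to the first vertex.

**Shape 7** — `<polygon>` rectangle, stroke `#ff0000` → score (S575, F2093). Machine vertices: (87.56,92.06) → (206.43,92.06) → (206.43,42.65) → (87.56,42.65) → (87.56,92.06). Closed: final G1 returns to the first vertex.

; LightBurn 1.5.06
; GRBL device profile, absolute coords
G21
G90
G0 X61.96 Y83.32
M4 S847
G01 X54.95 Y81.23 F1260
G01 X48.53 Y84.71
G01 X46.44 Y91.72
G01 X49.92 Y98.14
G01 X56.93 Y100.23
G01 X63.35 Y96.75
G01 X65.44 Y89.74
G01 X61.96 Y83.32
M5
G0 X220.60 Y138.73
M4 S575
G01 X128.87 Y86.70 F2093
G01 X195.79 Y11.36
M5
G0 X120.78 Y119.76
M4 S575
G01 X123.31 Y114.92 F2093
G01 X131.23 Y104.43
G01 X143.08 Y90.03
G01 X157.44 Y73.45
G01 X172.87 Y56.43
G01 X187.92 Y40.71
G01 X201.17 Y28.04
G01 X211.17 Y20.14
M5
G0 X116.53 Y123.10
M4 S847
G01 X182.54 Y123.10 F1260
G01 X182.54 Y60.21
G01 X116.53 Y60.21
G01 X116.53 Y123.10
M5
G0 X67.92 Y7.41
M4 S575
G01 X228.30 Y76.48 F2093
M5
G0 X89.48 Y65.34
M4 S847
G01 X190.05 Y65.34 F1260
G01 X190.05 Y29.20
G01 X89.48 Y29.20
G01 X89.48 Y65.34
M5
G0 X87.56 Y92.06
M4 S575
G01 X206.43 Y92.06 F2093
G01 X206.43 Y42.65
G01 X87.56 Y42.65
G01 X87.56 Y92.06
M5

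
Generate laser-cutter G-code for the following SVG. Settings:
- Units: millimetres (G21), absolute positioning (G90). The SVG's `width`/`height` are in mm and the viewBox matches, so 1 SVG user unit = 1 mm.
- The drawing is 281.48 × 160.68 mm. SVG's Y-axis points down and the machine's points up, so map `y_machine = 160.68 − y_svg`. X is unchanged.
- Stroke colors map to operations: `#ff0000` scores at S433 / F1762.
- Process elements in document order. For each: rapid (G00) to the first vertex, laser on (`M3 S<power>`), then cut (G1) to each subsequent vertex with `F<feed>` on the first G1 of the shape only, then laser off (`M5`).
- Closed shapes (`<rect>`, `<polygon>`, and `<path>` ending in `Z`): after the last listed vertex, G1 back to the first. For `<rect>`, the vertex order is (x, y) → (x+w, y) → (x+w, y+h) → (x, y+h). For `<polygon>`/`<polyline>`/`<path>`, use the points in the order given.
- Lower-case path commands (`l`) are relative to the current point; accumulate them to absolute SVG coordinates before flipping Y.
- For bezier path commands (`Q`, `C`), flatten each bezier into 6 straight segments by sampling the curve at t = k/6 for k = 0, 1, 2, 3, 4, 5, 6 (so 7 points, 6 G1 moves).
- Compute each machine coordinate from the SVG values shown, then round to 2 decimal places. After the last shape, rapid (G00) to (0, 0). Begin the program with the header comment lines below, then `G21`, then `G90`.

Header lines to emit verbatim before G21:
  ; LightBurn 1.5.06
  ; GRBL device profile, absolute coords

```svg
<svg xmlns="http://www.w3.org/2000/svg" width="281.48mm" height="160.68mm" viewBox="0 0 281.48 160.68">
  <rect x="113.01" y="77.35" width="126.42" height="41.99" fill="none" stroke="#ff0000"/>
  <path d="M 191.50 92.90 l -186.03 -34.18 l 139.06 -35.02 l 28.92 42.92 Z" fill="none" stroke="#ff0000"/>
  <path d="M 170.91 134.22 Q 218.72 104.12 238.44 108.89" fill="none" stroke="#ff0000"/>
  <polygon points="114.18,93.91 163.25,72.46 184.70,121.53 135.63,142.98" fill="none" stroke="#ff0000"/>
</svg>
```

viewBox `0 0 281.48 160.68` with mm width/height → 1 unit = 1 mm. Flip: y_m = 160.68 − y_svg.

**Shape 1** — `<rect>` rectangle, stroke `#ff0000` → score (S433, F1762). Machine vertices: (113.01,83.33) → (239.43,83.33) → (239.43,41.34) → (113.01,41.34) → (113.01,83.33). Closed: final G1 returns to the first vertex.

**Shape 2** — `<path>` closed polygon, stroke `#ff0000` → score (S433, F1762). Machine vertices: (191.50,67.78) → (5.47,101.96) → (144.53,136.98) → (173.45,94.06) → (191.50,67.78). Closed: final G1 returns to the first vertex.

**Shape 3** — `<path>` quadratic bezier, stroke `#ff0000` → score (S433, F1762). Control points (SVG): P0=(170.91,134.22), P1=(218.72,104.12), P2=(238.44,108.89); sampled at t=k/6. Machine vertices: (170.91,26.46) → (186.07,35.52) → (199.66,42.65) → (211.70,47.84) → (222.17,51.10) → (231.09,52.41) → (238.44,51.79). Open path.

**Shape 4** — `<polygon>` regular polygon, stroke `#ff0000` → score (S433, F1762). Machine vertices: (114.18,66.77) → (163.25,88.22) → (184.70,39.15) → (135.63,17.70) → (114.18,66.77). Closed: final G1 returns to the first vertex.

; LightBurn 1.5.06
; GRBL device profile, absolute coords
G21
G90
G00 X113.01 Y83.33
M3 S433
G1 X239.43 Y83.33 F1762
G1 X239.43 Y41.34
G1 X113.01 Y41.34
G1 X113.01 Y83.33
M5
G00 X191.50 Y67.78
M3 S433
G1 X5.47 Y101.96 F1762
G1 X144.53 Y136.98
G1 X173.45 Y94.06
G1 X191.50 Y67.78
M5
G00 X170.91 Y26.46
M3 S433
G1 X186.07 Y35.52 F1762
G1 X199.66 Y42.65
G1 X211.70 Y47.84
G1 X222.17 Y51.10
G1 X231.09 Y52.41
G1 X238.44 Y51.79
M5
G00 X114.18 Y66.77
M3 S433
G1 X163.25 Y88.22 F1762
G1 X184.70 Y39.15
G1 X135.63 Y17.70
G1 X114.18 Y66.77
M5
G00 X0.00 Y0.00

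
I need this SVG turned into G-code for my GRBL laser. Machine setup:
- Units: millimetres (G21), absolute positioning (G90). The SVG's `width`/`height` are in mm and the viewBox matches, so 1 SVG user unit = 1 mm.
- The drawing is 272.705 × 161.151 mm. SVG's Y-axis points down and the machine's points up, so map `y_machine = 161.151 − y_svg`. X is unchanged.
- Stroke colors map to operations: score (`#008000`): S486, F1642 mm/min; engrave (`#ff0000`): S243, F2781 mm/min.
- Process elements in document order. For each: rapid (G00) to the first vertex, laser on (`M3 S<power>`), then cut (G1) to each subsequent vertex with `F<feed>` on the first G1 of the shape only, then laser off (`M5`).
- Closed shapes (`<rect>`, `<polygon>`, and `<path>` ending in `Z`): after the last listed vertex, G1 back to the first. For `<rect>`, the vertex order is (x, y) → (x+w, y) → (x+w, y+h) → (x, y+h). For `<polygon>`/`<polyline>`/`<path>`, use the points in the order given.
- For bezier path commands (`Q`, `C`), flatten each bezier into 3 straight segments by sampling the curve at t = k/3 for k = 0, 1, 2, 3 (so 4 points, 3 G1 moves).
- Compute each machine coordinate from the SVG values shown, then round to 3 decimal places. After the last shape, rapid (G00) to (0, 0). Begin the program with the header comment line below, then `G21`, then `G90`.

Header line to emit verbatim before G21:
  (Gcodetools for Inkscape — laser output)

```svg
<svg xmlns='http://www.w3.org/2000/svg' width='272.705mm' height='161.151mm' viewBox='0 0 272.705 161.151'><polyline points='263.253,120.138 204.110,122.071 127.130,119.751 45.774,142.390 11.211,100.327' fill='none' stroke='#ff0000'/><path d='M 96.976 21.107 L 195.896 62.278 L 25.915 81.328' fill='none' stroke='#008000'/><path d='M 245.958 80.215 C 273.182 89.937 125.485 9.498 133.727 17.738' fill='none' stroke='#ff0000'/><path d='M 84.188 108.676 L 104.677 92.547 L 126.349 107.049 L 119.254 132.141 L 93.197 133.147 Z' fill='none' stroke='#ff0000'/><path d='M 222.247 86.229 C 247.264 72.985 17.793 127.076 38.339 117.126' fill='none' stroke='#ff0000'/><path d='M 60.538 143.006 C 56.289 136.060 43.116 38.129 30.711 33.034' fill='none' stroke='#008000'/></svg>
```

(Gcodetools for Inkscape — laser output)
G21
G90
G00 X263.253 Y41.013
M3 S243
G1 X204.110 Y39.080 F2781
G1 X127.130 Y41.400
G1 X45.774 Y18.761
G1 X11.211 Y60.824
M5
G00 X96.976 Y140.044
M3 S486
G1 X195.896 Y98.873 F1642
G1 X25.915 Y79.823
M5
G00 X245.958 Y80.936
M3 S243
G1 X227.129 Y94.644 F2781
G1 X165.211 Y128.717
G1 X133.727 Y143.413
M5
G00 X84.188 Y52.475
M3 S243
G1 X104.677 Y68.604 F2781
G1 X126.349 Y54.102
G1 X119.254 Y29.010
G1 X93.197 Y28.004
G1 X84.188 Y52.475
M5
G00 X222.247 Y74.922
M3 S243
G1 X181.120 Y70.587 F2781
G1 X82.447 Y50.556
G1 X38.339 Y44.025
M5
G00 X60.538 Y18.145
M3 S486
G1 X53.673 Y48.611 F1642
G1 X43.013 Y98.885
G1 X30.711 Y128.117
M5
G00 X0.000 Y0.000

Since the viewBox matches the mm dimensions, user units are millimetres directly. The only transform is the Y-flip y_m = 161.151 − y_svg.

Shape 1 is a open polyline drawn with `<polyline>`. Its stroke #ff0000 means engrave at S243, F2781. After flipping Y the toolpath is (263.253,41.013) → (204.110,39.080) → (127.130,41.400) → (45.774,18.761) → (11.211,60.824).

Shape 2 is a open polyline drawn with `<path>`. Its stroke #008000 means score at S486, F1642. After flipping Y the toolpath is (96.976,140.044) → (195.896,98.873) → (25.915,79.823).

Shape 3 is a cubic bezier drawn with `<path>`. Its stroke #ff0000 means engrave at S243, F2781. After flipping Y the toolpath is (245.958,80.936) → (227.129,94.644) → (165.211,128.717) → (133.727,143.413).

Shape 4 is a regular polygon drawn with `<path>`. Its stroke #ff0000 means engrave at S243, F2781. After flipping Y the toolpath is (84.188,52.475) → (104.677,68.604) → (126.349,54.102) → (119.254,29.010) → (93.197,28.004) → (84.188,52.475), returning to the start.

Shape 5 is a cubic bezier drawn with `<path>`. Its stroke #ff0000 means engrave at S243, F2781. After flipping Y the toolpath is (222.247,74.922) → (181.120,70.587) → (82.447,50.556) → (38.339,44.025).

Shape 6 is a cubic bezier drawn with `<path>`. Its stroke #008000 means score at S486, F1642. After flipping Y the toolpath is (60.538,18.145) → (53.673,48.611) → (43.013,98.885) → (30.711,128.117).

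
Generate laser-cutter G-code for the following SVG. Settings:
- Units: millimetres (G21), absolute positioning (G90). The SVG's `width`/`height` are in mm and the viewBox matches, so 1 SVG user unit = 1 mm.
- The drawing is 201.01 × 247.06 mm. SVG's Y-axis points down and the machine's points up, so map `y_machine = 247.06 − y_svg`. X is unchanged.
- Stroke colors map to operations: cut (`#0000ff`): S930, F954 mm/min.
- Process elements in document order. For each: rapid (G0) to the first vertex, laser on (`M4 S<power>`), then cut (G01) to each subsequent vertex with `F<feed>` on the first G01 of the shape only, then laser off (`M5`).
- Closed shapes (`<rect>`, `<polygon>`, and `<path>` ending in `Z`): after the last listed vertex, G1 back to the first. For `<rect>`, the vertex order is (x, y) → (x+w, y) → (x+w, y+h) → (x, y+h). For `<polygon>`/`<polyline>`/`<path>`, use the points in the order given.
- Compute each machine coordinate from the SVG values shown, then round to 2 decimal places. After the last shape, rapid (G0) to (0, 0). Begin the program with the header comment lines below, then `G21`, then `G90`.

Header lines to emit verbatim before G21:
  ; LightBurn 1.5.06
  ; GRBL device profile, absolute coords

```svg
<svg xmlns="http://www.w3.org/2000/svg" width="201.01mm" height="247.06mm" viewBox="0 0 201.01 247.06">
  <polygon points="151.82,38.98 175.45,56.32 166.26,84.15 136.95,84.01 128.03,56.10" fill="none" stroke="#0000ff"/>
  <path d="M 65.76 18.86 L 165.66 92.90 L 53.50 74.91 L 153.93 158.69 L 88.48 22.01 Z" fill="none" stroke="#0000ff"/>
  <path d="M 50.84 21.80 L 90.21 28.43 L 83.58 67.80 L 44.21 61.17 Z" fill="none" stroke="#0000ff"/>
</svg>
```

; LightBurn 1.5.06
; GRBL device profile, absolute coords
G21
G90
G0 X151.82 Y208.08
M4 S930
G01 X175.45 Y190.74 F954
G01 X166.26 Y162.91
G01 X136.95 Y163.05
G01 X128.03 Y190.96
G01 X151.82 Y208.08
M5
G0 X65.76 Y228.20
M4 S930
G01 X165.66 Y154.16 F954
G01 X53.50 Y172.15
G01 X153.93 Y88.37
G01 X88.48 Y225.05
G01 X65.76 Y228.20
M5
G0 X50.84 Y225.26
M4 S930
G01 X90.21 Y218.63 F954
G01 X83.58 Y179.26
G01 X44.21 Y185.89
G01 X50.84 Y225.26
M5
G0 X0.00 Y0.00

viewBox `0 0 201.01 247.06` with mm width/height → 1 unit = 1 mm. Flip: y_m = 247.06 − y_svg.

**Shape 1** — `<polygon>` regular polygon, stroke `#0000ff` → cut (S930, F954). Machine vertices: (151.82,208.08) → (175.45,190.74) → (166.26,162.91) → (136.95,163.05) → (128.03,190.96) → (151.82,208.08). Closed: final G1 returns to the first vertex.

**Shape 2** — `<path>` closed polygon, stroke `#0000ff` → cut (S930, F954). Machine vertices: (65.76,228.20) → (165.66,154.16) → (53.50,172.15) → (153.93,88.37) → (88.48,225.05) → (65.76,228.20). Closed: final G1 returns to the first vertex.

**Shape 3** — `<path>` regular polygon, stroke `#0000ff` → cut (S930, F954). Machine vertices: (50.84,225.26) → (90.21,218.63) → (83.58,179.26) → (44.21,185.89) → (50.84,225.26). Closed: final G1 returns to the first vertex.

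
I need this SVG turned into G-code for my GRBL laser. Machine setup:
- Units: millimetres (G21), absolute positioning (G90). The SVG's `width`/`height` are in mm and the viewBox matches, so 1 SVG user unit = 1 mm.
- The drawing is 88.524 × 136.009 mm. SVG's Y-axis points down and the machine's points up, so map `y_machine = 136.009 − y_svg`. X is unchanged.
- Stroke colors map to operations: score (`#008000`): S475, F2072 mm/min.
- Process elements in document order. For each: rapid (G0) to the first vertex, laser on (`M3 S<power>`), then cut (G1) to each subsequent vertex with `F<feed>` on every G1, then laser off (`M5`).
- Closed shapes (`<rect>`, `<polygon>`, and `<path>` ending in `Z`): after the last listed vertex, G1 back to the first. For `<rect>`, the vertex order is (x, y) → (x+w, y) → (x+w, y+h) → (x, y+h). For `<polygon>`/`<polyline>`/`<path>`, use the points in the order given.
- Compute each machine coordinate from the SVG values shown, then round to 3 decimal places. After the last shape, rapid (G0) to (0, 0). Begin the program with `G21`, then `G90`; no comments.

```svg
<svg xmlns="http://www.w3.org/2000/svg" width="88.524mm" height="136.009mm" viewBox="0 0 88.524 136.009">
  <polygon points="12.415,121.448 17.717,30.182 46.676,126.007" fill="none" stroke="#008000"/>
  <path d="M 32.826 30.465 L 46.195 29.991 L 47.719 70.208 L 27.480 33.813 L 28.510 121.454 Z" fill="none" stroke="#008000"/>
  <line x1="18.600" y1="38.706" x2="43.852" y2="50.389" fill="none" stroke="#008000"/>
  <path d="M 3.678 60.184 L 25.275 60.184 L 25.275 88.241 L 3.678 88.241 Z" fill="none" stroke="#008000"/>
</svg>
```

1 u = 1 mm; y_m = 136.009 − y.

[1] `<polygon>` closed polygon, #008000→score S475 F2072: (12.415,14.561) → (17.717,105.827) → (46.676,10.002) → (12.415,14.561) (closed)

[2] `<path>` closed polygon, #008000→score S475 F2072: (32.826,105.544) → (46.195,106.018) → (47.719,65.801) → (27.480,102.196) → (28.510,14.555) → (32.826,105.544) (closed)

[3] `<line>` line segment, #008000→score S475 F2072: (18.600,97.303) → (43.852,85.620)

[4] `<path>` rectangle, #008000→score S475 F2072: (3.678,75.825) → (25.275,75.825) → (25.275,47.768) → (3.678,47.768) → (3.678,75.825) (closed)

G21
G90
G0 X12.415 Y14.561
M3 S475
G1 X17.717 Y105.827 F2072
G1 X46.676 Y10.002 F2072
G1 X12.415 Y14.561 F2072
M5
G0 X32.826 Y105.544
M3 S475
G1 X46.195 Y106.018 F2072
G1 X47.719 Y65.801 F2072
G1 X27.480 Y102.196 F2072
G1 X28.510 Y14.555 F2072
G1 X32.826 Y105.544 F2072
M5
G0 X18.600 Y97.303
M3 S475
G1 X43.852 Y85.620 F2072
M5
G0 X3.678 Y75.825
M3 S475
G1 X25.275 Y75.825 F2072
G1 X25.275 Y47.768 F2072
G1 X3.678 Y47.768 F2072
G1 X3.678 Y75.825 F2072
M5
G0 X0.000 Y0.000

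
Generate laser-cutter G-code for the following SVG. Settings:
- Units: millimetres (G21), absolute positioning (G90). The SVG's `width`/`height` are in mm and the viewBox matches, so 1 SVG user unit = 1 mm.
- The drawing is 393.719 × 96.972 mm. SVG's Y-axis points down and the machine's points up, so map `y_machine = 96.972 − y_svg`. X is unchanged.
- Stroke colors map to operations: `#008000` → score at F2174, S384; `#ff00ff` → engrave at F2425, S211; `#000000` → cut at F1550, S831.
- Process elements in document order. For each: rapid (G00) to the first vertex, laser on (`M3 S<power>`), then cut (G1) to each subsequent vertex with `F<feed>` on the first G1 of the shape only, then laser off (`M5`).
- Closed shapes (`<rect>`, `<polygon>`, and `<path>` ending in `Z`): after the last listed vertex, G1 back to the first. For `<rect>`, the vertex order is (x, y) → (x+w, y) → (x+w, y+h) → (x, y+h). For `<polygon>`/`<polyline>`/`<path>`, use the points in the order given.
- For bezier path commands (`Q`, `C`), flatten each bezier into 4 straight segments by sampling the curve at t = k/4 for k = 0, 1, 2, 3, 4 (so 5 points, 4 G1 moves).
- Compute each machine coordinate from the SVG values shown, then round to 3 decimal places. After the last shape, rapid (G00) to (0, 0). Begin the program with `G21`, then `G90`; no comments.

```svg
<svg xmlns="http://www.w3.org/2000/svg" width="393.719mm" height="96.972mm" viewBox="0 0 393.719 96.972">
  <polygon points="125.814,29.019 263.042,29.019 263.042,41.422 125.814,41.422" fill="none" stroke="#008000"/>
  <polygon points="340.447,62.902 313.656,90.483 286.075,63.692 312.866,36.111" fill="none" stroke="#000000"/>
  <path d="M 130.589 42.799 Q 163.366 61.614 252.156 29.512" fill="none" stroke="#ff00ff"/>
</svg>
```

viewBox `0 0 393.719 96.972` with mm width/height → 1 unit = 1 mm. Flip: y_m = 96.972 − y_svg.

**Shape 1** — `<polygon>` rectangle, stroke `#008000` → score (S384, F2174). Machine vertices: (125.814,67.953) → (263.042,67.953) → (263.042,55.550) → (125.814,55.550) → (125.814,67.953). Closed: final G1 returns to the first vertex.

**Shape 2** — `<polygon>` regular polygon, stroke `#000000` → cut (S831, F1550). Machine vertices: (340.447,34.070) → (313.656,6.489) → (286.075,33.280) → (312.866,60.861) → (340.447,34.070). Closed: final G1 returns to the first vertex.

**Shape 3** — `<path>` quadratic bezier, stroke `#ff00ff` → engrave (S211, F2425). Control points (SVG): P0=(130.589,42.799), P1=(163.366,61.614), P2=(252.156,29.512); sampled at t=k/4. Machine vertices: (130.589,54.173) → (150.478,47.948) → (177.369,48.087) → (211.262,54.591) → (252.156,67.460). Open path.

G21
G90
G00 X125.814 Y67.953
M3 S384
G1 X263.042 Y67.953 F2174
G1 X263.042 Y55.550
G1 X125.814 Y55.550
G1 X125.814 Y67.953
M5
G00 X340.447 Y34.070
M3 S831
G1 X313.656 Y6.489 F1550
G1 X286.075 Y33.280
G1 X312.866 Y60.861
G1 X340.447 Y34.070
M5
G00 X130.589 Y54.173
M3 S211
G1 X150.478 Y47.948 F2425
G1 X177.369 Y48.087
G1 X211.262 Y54.591
G1 X252.156 Y67.460
M5
G00 X0.000 Y0.000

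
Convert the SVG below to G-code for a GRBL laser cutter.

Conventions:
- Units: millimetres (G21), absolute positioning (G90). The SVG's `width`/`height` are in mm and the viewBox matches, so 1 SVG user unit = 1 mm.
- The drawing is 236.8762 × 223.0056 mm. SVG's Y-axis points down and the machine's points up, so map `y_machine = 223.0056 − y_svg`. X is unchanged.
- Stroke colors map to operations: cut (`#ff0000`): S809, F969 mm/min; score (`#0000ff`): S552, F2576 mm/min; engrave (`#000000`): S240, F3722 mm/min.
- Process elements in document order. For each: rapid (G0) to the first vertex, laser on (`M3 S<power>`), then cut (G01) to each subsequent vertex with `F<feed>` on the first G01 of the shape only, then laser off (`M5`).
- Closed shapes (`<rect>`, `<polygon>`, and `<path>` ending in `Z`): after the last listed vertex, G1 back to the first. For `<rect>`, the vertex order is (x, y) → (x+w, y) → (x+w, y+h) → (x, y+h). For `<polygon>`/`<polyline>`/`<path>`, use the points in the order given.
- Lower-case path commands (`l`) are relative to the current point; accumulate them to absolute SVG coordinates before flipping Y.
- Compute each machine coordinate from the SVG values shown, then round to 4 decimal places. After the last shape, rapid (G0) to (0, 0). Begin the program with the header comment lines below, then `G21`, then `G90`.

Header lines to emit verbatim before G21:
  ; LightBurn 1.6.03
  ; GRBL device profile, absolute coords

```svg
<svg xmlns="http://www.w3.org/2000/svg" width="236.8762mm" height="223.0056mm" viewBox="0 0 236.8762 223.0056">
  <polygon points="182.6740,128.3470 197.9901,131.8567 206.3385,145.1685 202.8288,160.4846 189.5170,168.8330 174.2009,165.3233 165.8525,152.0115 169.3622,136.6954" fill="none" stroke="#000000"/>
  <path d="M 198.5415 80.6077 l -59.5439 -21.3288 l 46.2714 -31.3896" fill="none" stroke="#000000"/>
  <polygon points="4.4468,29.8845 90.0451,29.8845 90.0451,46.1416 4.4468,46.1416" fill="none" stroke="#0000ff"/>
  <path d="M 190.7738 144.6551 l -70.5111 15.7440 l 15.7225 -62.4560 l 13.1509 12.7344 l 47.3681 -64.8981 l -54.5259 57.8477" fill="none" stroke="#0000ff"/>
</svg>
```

; LightBurn 1.6.03
; GRBL device profile, absolute coords
G21
G90
G0 X182.6740 Y94.6586
M3 S240
G01 X197.9901 Y91.1489 F3722
G01 X206.3385 Y77.8371
G01 X202.8288 Y62.5210
G01 X189.5170 Y54.1726
G01 X174.2009 Y57.6823
G01 X165.8525 Y70.9941
G01 X169.3622 Y86.3102
G01 X182.6740 Y94.6586
M5
G0 X198.5415 Y142.3979
M3 S240
G01 X138.9976 Y163.7267 F3722
G01 X185.2690 Y195.1163
M5
G0 X4.4468 Y193.1211
M3 S552
G01 X90.0451 Y193.1211 F2576
G01 X90.0451 Y176.8640
G01 X4.4468 Y176.8640
G01 X4.4468 Y193.1211
M5
G0 X190.7738 Y78.3505
M3 S552
G01 X120.2627 Y62.6065 F2576
G01 X135.9852 Y125.0625
G01 X149.1361 Y112.3281
G01 X196.5042 Y177.2262
G01 X141.9783 Y119.3785
M5
G0 X0.0000 Y0.0000

viewBox `0 0 236.8762 223.0056` with mm width/height → 1 unit = 1 mm. Flip: y_m = 223.0056 − y_svg.

**Shape 1** — `<polygon>` regular polygon, stroke `#000000` → engrave (S240, F3722). Machine vertices: (182.6740,94.6586) → (197.9901,91.1489) → (206.3385,77.8371) → (202.8288,62.5210) → (189.5170,54.1726) → (174.2009,57.6823) → (165.8525,70.9941) → (169.3622,86.3102) → (182.6740,94.6586). Closed: final G1 returns to the first vertex.

**Shape 2** — `<path>` open polyline, stroke `#000000` → engrave (S240, F3722). Machine vertices: (198.5415,142.3979) → (138.9976,163.7267) → (185.2690,195.1163). Open path.

**Shape 3** — `<polygon>` rectangle, stroke `#0000ff` → score (S552, F2576). Machine vertices: (4.4468,193.1211) → (90.0451,193.1211) → (90.0451,176.8640) → (4.4468,176.8640) → (4.4468,193.1211). Closed: final G1 returns to the first vertex.

**Shape 4** — `<path>` open polyline, stroke `#0000ff` → score (S552, F2576). Machine vertices: (190.7738,78.3505) → (120.2627,62.6065) → (135.9852,125.0625) → (149.1361,112.3281) → (196.5042,177.2262) → (141.9783,119.3785). Open path.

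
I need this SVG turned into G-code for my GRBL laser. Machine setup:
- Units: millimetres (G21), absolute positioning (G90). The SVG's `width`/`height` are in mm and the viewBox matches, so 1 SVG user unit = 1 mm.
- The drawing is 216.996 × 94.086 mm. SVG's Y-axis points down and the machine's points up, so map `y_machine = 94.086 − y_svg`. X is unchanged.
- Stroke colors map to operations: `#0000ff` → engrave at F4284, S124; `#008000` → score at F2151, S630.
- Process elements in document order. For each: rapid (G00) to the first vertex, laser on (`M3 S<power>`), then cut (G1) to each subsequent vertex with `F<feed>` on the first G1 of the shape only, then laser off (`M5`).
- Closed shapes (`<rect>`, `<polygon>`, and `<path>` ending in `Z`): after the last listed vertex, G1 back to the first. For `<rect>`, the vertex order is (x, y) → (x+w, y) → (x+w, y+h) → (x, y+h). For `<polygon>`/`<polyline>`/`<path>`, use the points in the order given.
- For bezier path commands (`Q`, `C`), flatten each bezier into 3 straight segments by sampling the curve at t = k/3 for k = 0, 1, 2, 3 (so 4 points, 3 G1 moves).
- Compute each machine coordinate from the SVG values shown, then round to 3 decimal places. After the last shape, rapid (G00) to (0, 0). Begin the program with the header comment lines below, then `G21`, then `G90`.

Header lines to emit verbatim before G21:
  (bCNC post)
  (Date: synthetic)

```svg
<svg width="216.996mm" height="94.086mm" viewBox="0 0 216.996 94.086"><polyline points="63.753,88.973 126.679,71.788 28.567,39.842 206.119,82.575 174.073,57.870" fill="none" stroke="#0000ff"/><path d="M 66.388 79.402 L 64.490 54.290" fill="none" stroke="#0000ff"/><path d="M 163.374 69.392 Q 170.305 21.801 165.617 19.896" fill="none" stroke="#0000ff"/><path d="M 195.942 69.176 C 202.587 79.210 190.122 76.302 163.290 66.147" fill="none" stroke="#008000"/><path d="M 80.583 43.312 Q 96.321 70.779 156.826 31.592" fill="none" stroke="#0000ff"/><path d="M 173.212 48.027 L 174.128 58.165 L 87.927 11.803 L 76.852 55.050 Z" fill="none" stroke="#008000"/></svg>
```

(bCNC post)
(Date: synthetic)
G21
G90
G00 X63.753 Y5.113
M3 S124
G1 X126.679 Y22.298 F4284
G1 X28.567 Y54.244
G1 X206.119 Y11.511
G1 X174.073 Y36.216
M5
G00 X66.388 Y14.684
M3 S124
G1 X64.490 Y39.796 F4284
M5
G00 X163.374 Y24.694
M3 S124
G1 X166.704 Y51.345 F4284
G1 X167.451 Y67.844
G1 X165.617 Y74.190
M5
G00 X195.942 Y24.910
M3 S630
G1 X196.393 Y18.979 F2151
G1 X185.157 Y20.411
G1 X163.290 Y27.939
M5
G00 X80.583 Y50.774
M3 S124
G1 X96.049 Y39.869 F4284
G1 X121.463 Y43.775
G1 X156.826 Y62.494
M5
G00 X173.212 Y46.059
M3 S630
G1 X174.128 Y35.921 F2151
G1 X87.927 Y82.283
G1 X76.852 Y39.036
G1 X173.212 Y46.059
M5
G00 X0.000 Y0.000

Since the viewBox matches the mm dimensions, user units are millimetres directly. The only transform is the Y-flip y_m = 94.086 − y_svg.

Shape 1 is a open polyline drawn with `<polyline>`. Its stroke #0000ff means engrave at S124, F4284. After flipping Y the toolpath is (63.753,5.113) → (126.679,22.298) → (28.567,54.244) → (206.119,11.511) → (174.073,36.216).

Shape 2 is a line segment drawn with `<path>`. Its stroke #0000ff means engrave at S124, F4284. After flipping Y the toolpath is (66.388,14.684) → (64.490,39.796).

Shape 3 is a quadratic bezier drawn with `<path>`. Its stroke #0000ff means engrave at S124, F4284. After flipping Y the toolpath is (163.374,24.694) → (166.704,51.345) → (167.451,67.844) → (165.617,74.190).

Shape 4 is a cubic bezier drawn with `<path>`. Its stroke #008000 means score at S630, F2151. After flipping Y the toolpath is (195.942,24.910) → (196.393,18.979) → (185.157,20.411) → (163.290,27.939).

Shape 5 is a quadratic bezier drawn with `<path>`. Its stroke #0000ff means engrave at S124, F4284. After flipping Y the toolpath is (80.583,50.774) → (96.049,39.869) → (121.463,43.775) → (156.826,62.494).

Shape 6 is a closed polygon drawn with `<path>`. Its stroke #008000 means score at S630, F2151. After flipping Y the toolpath is (173.212,46.059) → (174.128,35.921) → (87.927,82.283) → (76.852,39.036) → (173.212,46.059), returning to the start.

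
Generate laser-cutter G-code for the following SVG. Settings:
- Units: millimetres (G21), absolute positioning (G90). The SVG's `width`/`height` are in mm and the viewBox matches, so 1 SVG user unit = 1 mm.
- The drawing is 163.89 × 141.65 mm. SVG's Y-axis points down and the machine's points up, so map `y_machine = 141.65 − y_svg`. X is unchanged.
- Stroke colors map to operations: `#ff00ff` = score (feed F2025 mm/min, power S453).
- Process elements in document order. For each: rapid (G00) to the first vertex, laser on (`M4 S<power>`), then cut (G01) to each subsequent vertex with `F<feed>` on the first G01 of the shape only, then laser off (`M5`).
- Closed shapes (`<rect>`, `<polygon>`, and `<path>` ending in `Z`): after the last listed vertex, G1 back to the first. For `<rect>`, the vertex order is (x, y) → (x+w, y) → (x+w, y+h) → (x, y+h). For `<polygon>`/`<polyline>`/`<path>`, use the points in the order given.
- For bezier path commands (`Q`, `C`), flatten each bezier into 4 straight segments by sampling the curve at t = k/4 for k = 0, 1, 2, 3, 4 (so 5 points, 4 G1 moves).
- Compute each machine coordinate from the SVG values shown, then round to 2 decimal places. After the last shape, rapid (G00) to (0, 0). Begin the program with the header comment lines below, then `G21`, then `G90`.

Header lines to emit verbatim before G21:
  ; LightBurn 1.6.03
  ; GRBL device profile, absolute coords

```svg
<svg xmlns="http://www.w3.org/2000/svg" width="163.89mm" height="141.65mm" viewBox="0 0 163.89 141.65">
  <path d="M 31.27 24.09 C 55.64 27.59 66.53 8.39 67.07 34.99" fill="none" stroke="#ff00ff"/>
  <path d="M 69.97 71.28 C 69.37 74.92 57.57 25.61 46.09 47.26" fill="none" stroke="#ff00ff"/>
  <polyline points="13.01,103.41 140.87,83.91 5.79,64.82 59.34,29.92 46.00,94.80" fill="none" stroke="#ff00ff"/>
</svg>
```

; LightBurn 1.6.03
; GRBL device profile, absolute coords
G21
G90
G00 X31.27 Y117.56
M4 S453
G01 X47.07 Y118.12 F2025
G01 X58.11 Y120.77
G01 X64.68 Y119.09
G01 X67.07 Y106.66
M5
G00 X69.97 Y70.37
M4 S453
G01 X67.60 Y75.63 F2025
G01 X62.11 Y89.13
G01 X54.58 Y99.26
G01 X46.09 Y94.39
M5
G00 X13.01 Y38.24
M4 S453
G01 X140.87 Y57.74 F2025
G01 X5.79 Y76.83
G01 X59.34 Y111.73
G01 X46.00 Y46.85
M5
G00 X0.00 Y0.00

viewBox `0 0 163.89 141.65` with mm width/height → 1 unit = 1 mm. Flip: y_m = 141.65 − y_svg.

**Shape 1** — `<path>` cubic bezier, stroke `#ff00ff` → score (S453, F2025). Control points (SVG): P0=(31.27,24.09), P1=(55.64,27.59), P2=(66.53,8.39), P3=(67.07,34.99); sampled at t=k/4. Machine vertices: (31.27,117.56) → (47.07,118.12) → (58.11,120.77) → (64.68,119.09) → (67.07,106.66). Open path.

**Shape 2** — `<path>` cubic bezier, stroke `#ff00ff` → score (S453, F2025). Control points (SVG): P0=(69.97,71.28), P1=(69.37,74.92), P2=(57.57,25.61), P3=(46.09,47.26); sampled at t=k/4. Machine vertices: (69.97,70.37) → (67.60,75.63) → (62.11,89.13) → (54.58,99.26) → (46.09,94.39). Open path.

**Shape 3** — `<polyline>` open polyline, stroke `#ff00ff` → score (S453, F2025). Machine vertices: (13.01,38.24) → (140.87,57.74) → (5.79,76.83) → (59.34,111.73) → (46.00,46.85). Open path.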